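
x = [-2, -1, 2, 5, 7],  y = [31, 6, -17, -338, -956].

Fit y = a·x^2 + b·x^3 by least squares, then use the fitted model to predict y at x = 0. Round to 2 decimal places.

ŷ = 0.00

Entries of MᵀM: Σx^2·x^2 = 3059, Σx^2·x^3 = 19931, Σx^3·x^3 = 133403.
Moment sums: Σx^2·y = -55232, Σx^3·y = -370548.
Determinant 3059·133403 − 19931² = 10835016.
a = ((-55232)·133403 − 19931·(-370548))/10835016 = 4319423/2708754; b = (3059·(-370548) − 19931·(-55232))/10835016 = -429965/142566.
At x = 0: ŷ = (4319423/2708754)·(0) + (-429965/142566)·(0) = 0.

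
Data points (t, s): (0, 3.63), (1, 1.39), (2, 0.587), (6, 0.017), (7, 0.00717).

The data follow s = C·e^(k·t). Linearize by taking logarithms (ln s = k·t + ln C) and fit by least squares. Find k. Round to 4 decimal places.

k = -0.8862

With ln sᵢ as the transformed response and tᵢ as the regressor:
Over the data: Σt = 16.0000, Σ(t)² = 90.0000, Σln s = -7.9266, Σt·ln s = -59.7484.
Normal system: [[90.0000, 16.0000]; [16.0000, 5]]·[k, ln C]ᵀ = [-59.7484, -7.9266]ᵀ.
Slope k = (n·Σt·ln s − Σt·Σln s)/(n·Σ(t)² − (Σt)²) = (5·-59.7484 − 16.0000·-7.9266)/194.0000 = -0.88617; ln C = (Σln s − k·Σt)/n = 1.25042.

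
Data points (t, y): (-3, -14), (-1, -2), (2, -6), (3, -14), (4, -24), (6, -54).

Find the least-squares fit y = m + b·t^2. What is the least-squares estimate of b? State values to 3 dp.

b = -1.488

Compute the Gram sums: Σ1 = 6, Σt^2 = 75, Σt^2·t^2 = 1731.
Right-hand side: Σy = -114, Σt^2·y = -2606.
Normal equations: [[6, 75]; [75, 1731]]·[m, b]ᵀ = [-114, -2606]ᵀ.
det = 6·1731 − 75² = 4761.
m = ((-114)·1731 − 75·(-2606))/4761 = -628/1587; b = (6·(-2606) − 75·(-114))/4761 = -2362/1587.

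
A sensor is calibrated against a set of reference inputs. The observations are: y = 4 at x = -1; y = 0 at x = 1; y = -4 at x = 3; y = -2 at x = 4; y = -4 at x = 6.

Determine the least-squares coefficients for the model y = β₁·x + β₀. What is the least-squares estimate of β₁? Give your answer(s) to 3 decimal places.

β₁ = -1.110

Forming MᵀM = [[63, 13]; [13, 5]] and Mᵀy = [-48, -6]ᵀ gives MᵀM·[β₁, β₀]ᵀ = Mᵀy.
Determinant 63·5 − 13² = 146.
β₁ = ((-48)·5 − 13·(-6))/146 = -81/73; β₀ = (63·(-6) − 13·(-48))/146 = 123/73.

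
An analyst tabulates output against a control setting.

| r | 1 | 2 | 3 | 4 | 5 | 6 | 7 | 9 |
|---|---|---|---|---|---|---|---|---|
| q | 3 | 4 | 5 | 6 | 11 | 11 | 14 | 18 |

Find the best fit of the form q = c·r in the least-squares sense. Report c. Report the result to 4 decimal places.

c = 1.9502

Normal-equation sums: Σr·r = 221.
And Σr·q = 431.
Normal equations: [[221]]·[c]ᵀ = [431]ᵀ.
c = 431/221 = 1.95023.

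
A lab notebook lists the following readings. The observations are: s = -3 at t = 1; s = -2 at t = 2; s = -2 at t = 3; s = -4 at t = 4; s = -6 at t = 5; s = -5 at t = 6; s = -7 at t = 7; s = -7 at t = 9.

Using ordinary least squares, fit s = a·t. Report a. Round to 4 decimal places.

a = -0.9095

The normal equations are: 221·a = -201.
a = (-201)/221 = -0.909502.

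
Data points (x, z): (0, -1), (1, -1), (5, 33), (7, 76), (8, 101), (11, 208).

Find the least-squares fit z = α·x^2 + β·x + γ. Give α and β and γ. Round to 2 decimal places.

The normal equations are: 21764·α + 2312·β + 260·γ = 36180;  2312·α + 260·β + 32·γ = 3792;  260·α + 32·β + 6·γ = 416.
(Σx^2·x^2 = 21764, Σx^2·x = 2312, Σx^2 = 260, Σx·x = 260, Σx = 32, Σ1 = 6, Σx^2·z = 36180, Σx·z = 3792, Σz = 416.)
Inverting the 3×3 Gram matrix, [α, β, γ]ᵀ = [2073/1019, -3526/1019, -374/1019]ᵀ.

α = 2.03, β = -3.46, γ = -0.37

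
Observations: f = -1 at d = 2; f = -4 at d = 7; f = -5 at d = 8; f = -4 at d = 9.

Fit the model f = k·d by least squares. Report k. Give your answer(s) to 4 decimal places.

k = -0.5354

From the data, Σd·d = 198.
Moment sums: Σd·f = -106.
AᵀA·[k]ᵀ = Aᵀf becomes [[198]]·[k]ᵀ = [-106]ᵀ.
k = (-106)/198 = -0.535354.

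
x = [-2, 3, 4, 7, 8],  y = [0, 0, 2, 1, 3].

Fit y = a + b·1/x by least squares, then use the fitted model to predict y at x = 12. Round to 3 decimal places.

Normal-equation sums: Σ1 = 5, Σ1/x = 59/168, Σ1/x·1/x = 12973/28224.
Right-hand side: Σy = 6, Σ1/x·y = 57/56.
AᵀA·[a, b]ᵀ = Aᵀy becomes [[5, 59/168]; [59/168, 12973/28224]]·[a, b]ᵀ = [6, 57/56]ᵀ.
Eliminating b: (12973/28224)·(row 1) − (59/168)·(row 2) gives (7673/3528)·a = (12973/28224)·6 − (59/168)·(57/56) = 22583/9408, so a = 67749/61384.
Then b = ((57/56) − (59/168)·(67749/61384))/(12973/28224) = 10521/7673.
At x = 12: ŷ = (67749/61384)·(1) + (10521/7673)·(1/12) = 74763/61384.

ŷ = 1.218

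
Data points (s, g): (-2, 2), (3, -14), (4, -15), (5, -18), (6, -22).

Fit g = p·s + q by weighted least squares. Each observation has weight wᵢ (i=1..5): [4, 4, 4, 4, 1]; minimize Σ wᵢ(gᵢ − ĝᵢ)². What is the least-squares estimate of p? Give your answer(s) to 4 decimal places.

p = -2.8967

From the data, Σwᵢ·s·s = 252, Σwᵢ·s = 46, Σwᵢ·1 = 17.
Right-hand side: Σwᵢ·s·g = -916, Σwᵢ·g = -202.
Normal equations: [[252, 46]; [46, 17]]·[p, q]ᵀ = [-916, -202]ᵀ.
Eliminating q: 17·(row 1) − 46·(row 2) gives 2168·p = 17·(-916) − 46·(-202) = -6280, so p = -785/271.
Then q = ((-202) − 46·(-785/271))/17 = -1096/271.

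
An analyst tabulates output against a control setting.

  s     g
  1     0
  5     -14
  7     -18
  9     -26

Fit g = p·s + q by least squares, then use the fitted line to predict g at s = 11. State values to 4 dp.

ĝ = -31.9429

The normal equations are: 156·p + 22·q = -430;  22·p + 4·q = -58.
(Σs·s = 156, Σs = 22, Σ1 = 4, Σs·g = -430, Σg = -58.)
Determinant 156·4 − 22² = 140.
p = ((-430)·4 − 22·(-58))/140 = -111/35; q = (156·(-58) − 22·(-430))/140 = 103/35.
At s = 11: ĝ = (-111/35)·(11) + (103/35)·(1) = -1118/35.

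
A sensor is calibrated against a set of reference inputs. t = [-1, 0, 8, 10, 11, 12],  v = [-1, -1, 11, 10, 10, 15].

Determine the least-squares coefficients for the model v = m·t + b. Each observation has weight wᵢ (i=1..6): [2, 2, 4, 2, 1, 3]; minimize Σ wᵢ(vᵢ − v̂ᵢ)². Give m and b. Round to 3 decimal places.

m = 1.201, b = -0.110

Setting ∂/∂m … = 0 gives: 1011·m + 97·b = 1204;  97·m + 14·b = 115.
Eliminating b: 14·(row 1) − 97·(row 2) gives 4745·m = 14·1204 − 97·115 = 5701, so m = 5701/4745.
Then b = (115 − 97·(5701/4745))/14 = -523/4745.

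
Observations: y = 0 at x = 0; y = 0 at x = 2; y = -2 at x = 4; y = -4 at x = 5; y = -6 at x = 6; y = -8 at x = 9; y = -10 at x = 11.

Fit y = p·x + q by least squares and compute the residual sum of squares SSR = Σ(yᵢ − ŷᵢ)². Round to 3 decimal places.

With design matrix M, MᵀM = [[283, 37]; [37, 7]] and Mᵀy = [-246, -30]ᵀ.
Determinant 283·7 − 37² = 612.
p = ((-246)·7 − 37·(-30))/612 = -1; q = (283·(-30) − 37·(-246))/612 = 1.
Residuals: -1, 1, 1, 0, -1, 0, 0; SSR = 4.

SSR = 4.000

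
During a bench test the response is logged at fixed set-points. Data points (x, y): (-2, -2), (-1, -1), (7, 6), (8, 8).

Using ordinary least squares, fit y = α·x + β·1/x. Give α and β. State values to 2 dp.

α = 0.94, β = 0.08

Compute the Gram sums: Σx·x = 118, Σx·1/x = 4, Σ1/x·1/x = 4033/3136.
For Aᵀy: Σx·y = 111, Σ1/x·y = 27/7.
Normal equations: [[118, 4]; [4, 4033/3136]]·[α, β]ᵀ = [111, 27/7]ᵀ.
Δ = 118·(4033/3136) − 4² = 212859/1568.
α = (111·(4033/3136) − 4·(27/7))/(212859/1568) = 133093/141906; β = (118·(27/7) − 4·111)/(212859/1568) = 5824/70953.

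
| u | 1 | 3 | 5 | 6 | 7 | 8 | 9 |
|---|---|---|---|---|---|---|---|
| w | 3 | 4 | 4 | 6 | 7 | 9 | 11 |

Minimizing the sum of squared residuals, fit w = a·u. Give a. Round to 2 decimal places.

a = 1.10

Sums needed: Σu·u = 265.
For Aᵀw: Σu·w = 291.
So AᵀA·[a]ᵀ = Aᵀw: [[265]]·[a]ᵀ = [291]ᵀ.
a = 291/265 = 1.09811.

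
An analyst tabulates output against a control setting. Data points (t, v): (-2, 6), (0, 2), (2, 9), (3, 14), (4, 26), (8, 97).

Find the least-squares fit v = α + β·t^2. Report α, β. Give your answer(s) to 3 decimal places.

Forming AᵀA = [[6, 97]; [97, 4465]] and Aᵀv = [154, 6810]ᵀ gives AᵀA·[α, β]ᵀ = Aᵀv.
Δ = 6·4465 − 97² = 17381.
α = (154·4465 − 97·6810)/17381 = 2080/1337; β = (6·6810 − 97·154)/17381 = 1994/1337.

α = 1.556, β = 1.491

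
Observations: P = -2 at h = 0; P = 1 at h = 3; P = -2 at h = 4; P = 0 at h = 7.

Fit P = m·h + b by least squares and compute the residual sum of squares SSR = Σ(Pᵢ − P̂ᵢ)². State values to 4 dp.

Sums needed: Σh·h = 74, Σh = 14, Σ1 = 4.
Right-hand side: Σh·P = -5, ΣP = -3.
XᵀX·[m, b]ᵀ = XᵀP becomes [[74, 14]; [14, 4]]·[m, b]ᵀ = [-5, -3]ᵀ.
Eliminating b: 4·(row 1) − 14·(row 2) gives 100·m = 4·(-5) − 14·(-3) = 22, so m = 11/50.
Then b = ((-3) − 14·(11/50))/4 = -38/25.
Residuals: -12/25, 93/50, -34/25, -1/50; SSR = 277/50.

SSR = 5.5400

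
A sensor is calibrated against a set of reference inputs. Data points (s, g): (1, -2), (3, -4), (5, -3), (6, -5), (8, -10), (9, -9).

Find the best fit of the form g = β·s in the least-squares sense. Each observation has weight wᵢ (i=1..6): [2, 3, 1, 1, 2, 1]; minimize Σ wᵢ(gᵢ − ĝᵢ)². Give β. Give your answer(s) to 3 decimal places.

Forming MᵀWM = [[299]] and MᵀWg = [-326]ᵀ gives MᵀWM·[β]ᵀ = MᵀWg.
β = (-326)/299 = -1.0903.

β = -1.090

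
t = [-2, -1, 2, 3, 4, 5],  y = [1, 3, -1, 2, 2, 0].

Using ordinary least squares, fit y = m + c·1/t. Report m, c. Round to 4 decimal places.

m = 1.1120, c = -1.5128

Entries of MᵀM: Σ1 = 6, Σ1/t = -13/60, Σ1/t·1/t = 6169/3600.
And Σy = 7, Σ1/t·y = -17/6.
MᵀM·[m, c]ᵀ = Mᵀy becomes [[6, -13/60]; [-13/60, 6169/3600]]·[m, c]ᵀ = [7, -17/6]ᵀ.
Eliminating c: (6169/3600)·(row 1) − (-13/60)·(row 2) gives (7369/720)·m = (6169/3600)·7 − (-13/60)·(-17/6) = 40973/3600, so m = 40973/36845.
Then c = ((-17/6) − (-13/60)·(40973/36845))/(6169/3600) = -11148/7369.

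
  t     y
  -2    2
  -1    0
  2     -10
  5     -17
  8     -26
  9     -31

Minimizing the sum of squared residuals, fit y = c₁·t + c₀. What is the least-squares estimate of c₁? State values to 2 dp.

Compute the Gram sums: Σt·t = 179, Σt = 21, Σ1 = 6.
For Aᵀy: Σt·y = -596, Σy = -82.
Normal equations: [[179, 21]; [21, 6]]·[c₁, c₀]ᵀ = [-596, -82]ᵀ.
Determinant 179·6 − 21² = 633.
c₁ = ((-596)·6 − 21·(-82))/633 = -618/211; c₀ = (179·(-82) − 21·(-596))/633 = -2162/633.

c₁ = -2.93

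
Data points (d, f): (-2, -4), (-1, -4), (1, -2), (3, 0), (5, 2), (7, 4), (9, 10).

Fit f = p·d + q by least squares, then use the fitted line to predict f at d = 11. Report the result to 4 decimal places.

With design matrix M, MᵀM = [[170, 22]; [22, 7]] and Mᵀf = [138, 6]ᵀ.
Determinant 170·7 − 22² = 706.
p = (138·7 − 22·6)/706 = 417/353; q = (170·6 − 22·138)/706 = -1008/353.
At d = 11: f̂ = (417/353)·(11) + (-1008/353)·(1) = 3579/353.

f̂ = 10.1388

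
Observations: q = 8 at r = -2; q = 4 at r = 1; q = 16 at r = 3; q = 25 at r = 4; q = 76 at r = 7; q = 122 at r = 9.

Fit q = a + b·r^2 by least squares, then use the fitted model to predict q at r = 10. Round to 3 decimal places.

q̂ = 150.652

Setting ∂/∂a … = 0 gives: 6·a + 160·b = 251;  160·a + 9316·b = 14186.
Determinant 6·9316 − 160² = 30296.
a = (251·9316 − 160·14186)/30296 = 17139/7574; b = (6·14186 − 160·251)/30296 = 11239/7574.
At r = 10: q̂ = (17139/7574)·(1) + (11239/7574)·(100) = 1141039/7574.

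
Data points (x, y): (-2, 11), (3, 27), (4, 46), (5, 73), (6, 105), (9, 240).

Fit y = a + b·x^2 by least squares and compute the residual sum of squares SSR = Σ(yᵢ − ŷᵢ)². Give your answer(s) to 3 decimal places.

SSR = 2.983

The normal system AᵀA·[a, b]ᵀ = Aᵀy is [[6, 171]; [171, 8835]]·[a, b]ᵀ = [502, 26068]ᵀ.
det = 6·8835 − 171² = 23769.
a = (502·8835 − 171·26068)/23769 = -394/417; b = (6·26068 − 171·502)/23769 = 1238/417.
Residuals: 29/417, 511/417, -232/417, -115/417, -389/417, 196/417; SSR = 1244/417.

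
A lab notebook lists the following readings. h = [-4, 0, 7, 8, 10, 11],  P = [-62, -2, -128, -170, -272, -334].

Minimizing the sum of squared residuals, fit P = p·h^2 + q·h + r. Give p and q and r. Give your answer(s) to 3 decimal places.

MᵀM·[p, q, r]ᵀ = MᵀP reads: 31394·p + 3122·q + 350·r = -85758;  3122·p + 350·q + 32·r = -8402;  350·p + 32·q + 6·r = -968.
Inverting the 3×3 Gram matrix, [p, q, r]ᵀ = [-3308/1095, 908359/294555, -152696/98185]ᵀ.

p = -3.021, q = 3.084, r = -1.555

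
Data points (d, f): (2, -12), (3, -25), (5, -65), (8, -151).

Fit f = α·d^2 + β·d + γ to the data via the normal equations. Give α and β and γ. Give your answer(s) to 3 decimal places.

The normal system AᵀA·[α, β, γ]ᵀ = Aᵀf is [[4818, 672, 102]; [672, 102, 18]; [102, 18, 4]]·[α, β, γ]ᵀ = [-11562, -1632, -253]ᵀ.
Inverting the 3×3 Gram matrix, [α, β, γ]ᵀ = [-245/132, -617/132, 225/44]ᵀ.

α = -1.856, β = -4.674, γ = 5.114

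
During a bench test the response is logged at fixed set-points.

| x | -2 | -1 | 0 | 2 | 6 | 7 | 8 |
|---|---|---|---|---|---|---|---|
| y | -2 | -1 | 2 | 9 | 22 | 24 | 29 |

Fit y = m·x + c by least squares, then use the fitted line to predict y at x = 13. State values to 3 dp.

Forming MᵀM = [[158, 20]; [20, 7]] and Mᵀy = [555, 83]ᵀ gives MᵀM·[m, c]ᵀ = Mᵀy.
det = 158·7 − 20² = 706.
m = (555·7 − 20·83)/706 = 2225/706; c = (158·83 − 20·555)/706 = 1007/353.
At x = 13: ŷ = (2225/706)·(13) + (1007/353)·(1) = 30939/706.

ŷ = 43.823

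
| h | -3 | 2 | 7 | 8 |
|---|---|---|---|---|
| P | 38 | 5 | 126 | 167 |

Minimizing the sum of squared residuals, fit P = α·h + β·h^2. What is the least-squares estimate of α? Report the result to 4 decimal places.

α = -3.4828

Forming XᵀX = [[126, 836]; [836, 6594]] and XᵀP = [2114, 17224]ᵀ gives XᵀX·[α, β]ᵀ = XᵀP.
Δ = 126·6594 − 836² = 131948.
α = (2114·6594 − 836·17224)/131948 = -114887/32987; β = (126·17224 − 836·2114)/131948 = 100730/32987.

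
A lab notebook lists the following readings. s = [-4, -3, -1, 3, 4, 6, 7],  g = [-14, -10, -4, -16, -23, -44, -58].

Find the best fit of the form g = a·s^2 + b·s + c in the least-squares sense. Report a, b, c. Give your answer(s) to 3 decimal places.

XᵀX·[a, b, c]ᵀ = Xᵀg reads: 4372·a + 558·b + 136·c = -5256;  558·a + 136·b + 12·c = -720;  136·a + 12·b + 7·c = -169.
(Σs^2·s^2 = 4372, Σs^2·s = 558, Σs^2 = 136, Σs·s = 136, Σs = 12, Σ1 = 7, Σs^2·g = -5256, Σs·g = -720, Σg = -169.)
Inverting the 3×3 Gram matrix, [a, b, c]ᵀ = [-153842/164721, -60356/54907, -677503/164721]ᵀ.

a = -0.934, b = -1.099, c = -4.113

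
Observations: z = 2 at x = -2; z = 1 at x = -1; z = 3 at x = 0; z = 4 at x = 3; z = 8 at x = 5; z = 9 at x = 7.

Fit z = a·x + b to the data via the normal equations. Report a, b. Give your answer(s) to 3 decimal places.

From the data, Σx·x = 88, Σx = 12, Σ1 = 6.
For Mᵀz: Σx·z = 110, Σz = 27.
det = 88·6 − 12² = 384.
a = (110·6 − 12·27)/384 = 7/8; b = (88·27 − 12·110)/384 = 11/4.

a = 0.875, b = 2.750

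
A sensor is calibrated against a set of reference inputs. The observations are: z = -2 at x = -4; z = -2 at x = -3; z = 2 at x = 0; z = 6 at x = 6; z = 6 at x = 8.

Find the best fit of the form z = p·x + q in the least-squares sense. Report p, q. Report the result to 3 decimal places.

p = 0.729, q = 0.979

Forming AᵀA = [[125, 7]; [7, 5]] and Aᵀz = [98, 10]ᵀ gives AᵀA·[p, q]ᵀ = Aᵀz.
Eliminating q: 5·(row 1) − 7·(row 2) gives 576·p = 5·98 − 7·10 = 420, so p = 35/48.
Then q = (10 − 7·(35/48))/5 = 47/48.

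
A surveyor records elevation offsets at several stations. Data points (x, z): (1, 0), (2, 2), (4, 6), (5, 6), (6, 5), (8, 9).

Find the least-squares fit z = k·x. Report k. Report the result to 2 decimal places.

Sums needed: Σx·x = 146.
For Aᵀz: Σx·z = 160.
AᵀA·[k]ᵀ = Aᵀz becomes [[146]]·[k]ᵀ = [160]ᵀ.
k = 160/146 = 1.09589.

k = 1.10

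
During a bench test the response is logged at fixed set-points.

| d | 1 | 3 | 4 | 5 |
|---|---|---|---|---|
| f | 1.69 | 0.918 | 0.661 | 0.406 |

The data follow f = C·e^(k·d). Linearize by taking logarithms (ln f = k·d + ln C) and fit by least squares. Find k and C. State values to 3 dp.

With ln fᵢ as the transformed response and dᵢ as the regressor:
XᵀX = [[51.0000, 13.0000]; [13.0000, 4]], rhs = [-5.8950, -0.8762]ᵀ  (here Σd = 13.0000, Σ(d)² = 51.0000, Σln f = -0.8762, Σd·ln f = -5.8950).
Slope k = (n·Σd·ln f − Σd·Σln f)/(n·Σ(d)² − (Σd)²) = (4·-5.8950 − 13.0000·-0.8762)/35.0000 = -0.34825; ln C = (Σln f − k·Σd)/n = 0.91276, so C = exp(0.91276) = 2.49119.

k = -0.348, C = 2.491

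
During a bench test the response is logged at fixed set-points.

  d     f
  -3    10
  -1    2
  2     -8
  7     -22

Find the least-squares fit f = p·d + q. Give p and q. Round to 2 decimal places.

p = -3.16, q = -0.55

Normal-equation sums: Σd·d = 63, Σd = 5, Σ1 = 4.
For Aᵀf: Σd·f = -202, Σf = -18.
det = 63·4 − 5² = 227.
p = ((-202)·4 − 5·(-18))/227 = -718/227; q = (63·(-18) − 5·(-202))/227 = -124/227.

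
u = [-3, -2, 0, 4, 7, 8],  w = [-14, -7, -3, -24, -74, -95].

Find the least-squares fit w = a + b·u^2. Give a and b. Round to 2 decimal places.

From the data, Σ1 = 6, Σu^2 = 142, Σu^2·u^2 = 6850.
For Mᵀw: Σw = -217, Σu^2·w = -10244.
So MᵀM·[a, b]ᵀ = Mᵀw: [[6, 142]; [142, 6850]]·[a, b]ᵀ = [-217, -10244]ᵀ.
Determinant 6·6850 − 142² = 20936.
a = ((-217)·6850 − 142·(-10244))/20936 = -15901/10468; b = (6·(-10244) − 142·(-217))/20936 = -15325/10468.

a = -1.52, b = -1.46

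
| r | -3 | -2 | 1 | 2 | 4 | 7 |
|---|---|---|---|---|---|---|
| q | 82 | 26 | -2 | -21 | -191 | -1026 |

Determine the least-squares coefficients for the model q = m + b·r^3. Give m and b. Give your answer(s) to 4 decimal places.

With design matrix A, AᵀA = [[6, 381]; [381, 122603]] and Aᵀq = [-1132, -366734]ᵀ.
Determinant 6·122603 − 381² = 590457.
m = ((-1132)·122603 − 381·(-366734))/590457 = 939058/590457; b = (6·(-366734) − 381·(-1132))/590457 = -589704/196819.

m = 1.5904, b = -2.9962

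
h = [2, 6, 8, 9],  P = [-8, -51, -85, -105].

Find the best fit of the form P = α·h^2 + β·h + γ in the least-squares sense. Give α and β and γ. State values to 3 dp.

With design matrix X, XᵀX = [[11969, 1465, 185]; [1465, 185, 25]; [185, 25, 4]] and XᵀP = [-15813, -1947, -249]ᵀ.
Solving the 3×3 system (Gaussian elimination) gives α = -385/372, β = -4607/1860, γ = 34/31.

α = -1.035, β = -2.477, γ = 1.097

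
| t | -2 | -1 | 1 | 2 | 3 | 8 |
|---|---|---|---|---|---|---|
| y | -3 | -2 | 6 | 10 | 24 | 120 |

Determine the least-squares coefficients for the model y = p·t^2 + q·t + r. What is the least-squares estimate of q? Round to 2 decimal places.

q = 3.67

From the data, Σt^2·t^2 = 4211, Σt^2·t = 539, Σt^2 = 83, Σt·t = 83, Σt = 11, Σ1 = 6.
Right-hand side: Σt^2·y = 7928, Σt·y = 1066, Σy = 155.
So XᵀX·[p, q, r]ᵀ = Xᵀy: [[4211, 539, 83]; [539, 83, 11]; [83, 11, 6]]·[p, q, r]ᵀ = [7928, 1066, 155]ᵀ.
Row-reducing yields p = 182935/128424, q = 471737/128424, r = -3243/5351.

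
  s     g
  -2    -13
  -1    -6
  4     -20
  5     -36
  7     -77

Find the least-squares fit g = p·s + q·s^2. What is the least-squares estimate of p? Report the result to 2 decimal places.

p = 2.79

The normal equations are: 95·p + 523·q = -767;  523·p + 3299·q = -5051.
Determinant 95·3299 − 523² = 39876.
p = ((-767)·3299 − 523·(-5051))/39876 = 27835/9969; q = (95·(-5051) − 523·(-767))/39876 = -19676/9969.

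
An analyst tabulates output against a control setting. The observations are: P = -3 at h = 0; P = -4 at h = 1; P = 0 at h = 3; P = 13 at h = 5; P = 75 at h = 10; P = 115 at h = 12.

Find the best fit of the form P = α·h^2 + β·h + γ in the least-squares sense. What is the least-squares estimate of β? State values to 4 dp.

β = -1.7420

Forming XᵀX = [[31443, 2881, 279]; [2881, 279, 31]; [279, 31, 6]] and XᵀP = [24381, 2191, 196]ᵀ gives XᵀX·[α, β, γ]ᵀ = XᵀP.
Inverting the 3×3 Gram matrix, [α, β, γ]ᵀ = [354053/367896, -213619/122632, -567217/183948]ᵀ.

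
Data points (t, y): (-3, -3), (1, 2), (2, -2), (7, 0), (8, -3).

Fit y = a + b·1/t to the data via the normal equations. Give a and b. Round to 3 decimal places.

a = -2.174, b = 3.395

XᵀX·[a, b]ᵀ = Xᵀy reads: 5·a + (241/168)·b = -6;  (241/168)·a + (39433/28224)·b = 13/8.
Determinant 5·(39433/28224) − (241/168)² = 34771/7056.
a = ((-6)·(39433/28224) − (241/168)·(13/8))/(34771/7056) = -302391/139084; b = (5·(13/8) − (241/168)·(-6))/(34771/7056) = 118062/34771.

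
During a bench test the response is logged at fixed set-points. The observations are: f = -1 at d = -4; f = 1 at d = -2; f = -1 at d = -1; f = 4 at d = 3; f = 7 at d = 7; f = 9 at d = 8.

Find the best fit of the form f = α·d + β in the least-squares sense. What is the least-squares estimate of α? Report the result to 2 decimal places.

α = 0.82

From the data, Σd·d = 143, Σd = 11, Σ1 = 6.
And Σd·f = 136, Σf = 19.
XᵀX·[α, β]ᵀ = Xᵀf becomes [[143, 11]; [11, 6]]·[α, β]ᵀ = [136, 19]ᵀ.
Δ = 143·6 − 11² = 737.
α = (136·6 − 11·19)/737 = 607/737; β = (143·19 − 11·136)/737 = 111/67.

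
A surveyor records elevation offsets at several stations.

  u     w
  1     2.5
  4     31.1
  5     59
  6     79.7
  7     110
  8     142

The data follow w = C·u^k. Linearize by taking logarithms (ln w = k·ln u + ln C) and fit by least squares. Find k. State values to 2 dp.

k = 1.95

Taking logs, ln w = k·ln u + ln C, so regress ln w on ln u.
Sums: Σln u = 8.8128, Σ(ln u)² = 15.8331, Σln w = 22.4656, Σln u·ln w = 38.6244.
Normal system: [[15.8331, 8.8128]; [8.8128, 6]]·[k, ln C]ᵀ = [38.6244, 22.4656]ᵀ.
Solving (det = 17.3327): k = 1.94779, ln C = 0.88334.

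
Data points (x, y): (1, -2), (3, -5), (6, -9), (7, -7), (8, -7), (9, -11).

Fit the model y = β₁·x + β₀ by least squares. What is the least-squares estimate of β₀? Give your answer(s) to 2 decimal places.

From the data, Σx·x = 240, Σx = 34, Σ1 = 6.
And Σx·y = -275, Σy = -41.
So AᵀA·[β₁, β₀]ᵀ = Aᵀy: [[240, 34]; [34, 6]]·[β₁, β₀]ᵀ = [-275, -41]ᵀ.
Determinant 240·6 − 34² = 284.
β₁ = ((-275)·6 − 34·(-41))/284 = -64/71; β₀ = (240·(-41) − 34·(-275))/284 = -245/142.

β₀ = -1.73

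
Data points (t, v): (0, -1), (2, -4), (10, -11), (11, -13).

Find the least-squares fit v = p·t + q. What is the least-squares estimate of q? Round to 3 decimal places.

q = -1.407

Normal-equation sums: Σt·t = 225, Σt = 23, Σ1 = 4.
Right-hand side: Σt·v = -261, Σv = -29.
Normal equations: [[225, 23]; [23, 4]]·[p, q]ᵀ = [-261, -29]ᵀ.
Determinant 225·4 − 23² = 371.
p = ((-261)·4 − 23·(-29))/371 = -377/371; q = (225·(-29) − 23·(-261))/371 = -522/371.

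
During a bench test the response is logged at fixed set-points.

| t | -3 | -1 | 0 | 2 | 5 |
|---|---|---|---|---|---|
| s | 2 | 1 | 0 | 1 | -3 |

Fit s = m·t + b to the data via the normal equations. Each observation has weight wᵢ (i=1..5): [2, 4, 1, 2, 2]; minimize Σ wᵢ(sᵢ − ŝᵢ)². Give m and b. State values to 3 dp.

m = -0.553, b = 0.565

With design matrix X, XᵀWX = [[80, 4]; [4, 11]] and XᵀWs = [-42, 4]ᵀ.
Eliminating b: 11·(row 1) − 4·(row 2) gives 864·m = 11·(-42) − 4·4 = -478, so m = -239/432.
Then b = (4 − 4·(-239/432))/11 = 61/108.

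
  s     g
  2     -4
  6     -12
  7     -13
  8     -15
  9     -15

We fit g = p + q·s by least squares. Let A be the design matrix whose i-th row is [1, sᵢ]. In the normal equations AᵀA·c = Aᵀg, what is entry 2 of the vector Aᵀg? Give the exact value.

Entry 2 ↔ basis s, so (Aᵀg)_{2} = Σᵢ (s)·gᵢ = (2)·(-4) + (6)·(-12) + (7)·(-13) + (8)·(-15) + (9)·(-15) = -426.

-426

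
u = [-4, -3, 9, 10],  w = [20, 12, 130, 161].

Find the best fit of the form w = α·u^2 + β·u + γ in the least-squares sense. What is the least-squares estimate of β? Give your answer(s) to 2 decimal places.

β = 0.97

With design matrix M, MᵀM = [[16898, 1638, 206]; [1638, 206, 12]; [206, 12, 4]] and Mᵀw = [27058, 2664, 323]ᵀ.
Inverting the 3×3 Gram matrix, [α, β, γ]ᵀ = [3/2, 33/34, 10/17]ᵀ.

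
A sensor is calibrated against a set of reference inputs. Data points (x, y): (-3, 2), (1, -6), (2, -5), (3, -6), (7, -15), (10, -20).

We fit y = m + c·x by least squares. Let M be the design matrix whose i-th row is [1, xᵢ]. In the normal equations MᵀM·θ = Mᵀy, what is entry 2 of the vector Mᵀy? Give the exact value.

Entry 2 ↔ basis x, so (Mᵀy)_{2} = Σᵢ (x)·yᵢ = (-3)·(2) + (1)·(-6) + (2)·(-5) + (3)·(-6) + (7)·(-15) + (10)·(-20) = -345.

-345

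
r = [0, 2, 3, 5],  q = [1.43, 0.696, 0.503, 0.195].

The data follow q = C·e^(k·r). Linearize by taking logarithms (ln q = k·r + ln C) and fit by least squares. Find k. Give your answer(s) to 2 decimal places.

Let Y = ln q. Fitting Y = k·r + ln C by least squares:
Σr = 10.0000, Σ(r)² = 38.0000, Σln q = -2.3267, Σr·ln q = -10.9601.
Normal system: [[38.0000, 10.0000]; [10.0000, 4]]·[k, ln C]ᵀ = [-10.9601, -2.3267]ᵀ.
Δ = 38.0000·4 − (10.0000)² = 52.0000; k = (-10.9601·4 − 10.0000·-2.3267)/52.0000 = -0.39565, ln C = (38.0000·-2.3267 − 10.0000·-10.9601)/52.0000 = 0.40746.

k = -0.40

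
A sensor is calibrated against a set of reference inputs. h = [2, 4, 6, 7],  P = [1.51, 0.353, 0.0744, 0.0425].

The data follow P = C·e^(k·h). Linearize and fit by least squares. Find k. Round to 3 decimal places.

Let Y = ln P. Fitting Y = k·h + ln C by least squares:
Sums: Σh = 19.0000, Σ(h)² = 105.0000, Σln P = -6.3857, Σh·ln P = -41.0385.
Normal system: [[105.0000, 19.0000]; [19.0000, 4]]·[k, ln C]ᵀ = [-41.0385, -6.3857]ᵀ.
Solving (det = 59.0000): k = -0.72585, ln C = 1.85135.

k = -0.726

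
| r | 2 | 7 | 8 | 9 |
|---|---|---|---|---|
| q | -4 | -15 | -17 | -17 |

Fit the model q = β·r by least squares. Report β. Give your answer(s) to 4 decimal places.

β = -2.0303

The normal system MᵀM·[β]ᵀ = Mᵀq is [[198]]·[β]ᵀ = [-402]ᵀ.
Hence β = -402 / 198 ≈ -2.0303.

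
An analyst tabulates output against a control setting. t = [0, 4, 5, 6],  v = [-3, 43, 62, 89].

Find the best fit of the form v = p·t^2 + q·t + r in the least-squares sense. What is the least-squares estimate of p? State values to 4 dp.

Normal-equation sums: Σt^2·t^2 = 2177, Σt^2·t = 405, Σt^2 = 77, Σt·t = 77, Σt = 15, Σ1 = 4.
Right-hand side: Σt^2·v = 5442, Σt·v = 1016, Σv = 191.
Solving the 3×3 system (Gaussian elimination) gives p = 1783/902, q = 3041/902, r = -1328/451.

p = 1.9767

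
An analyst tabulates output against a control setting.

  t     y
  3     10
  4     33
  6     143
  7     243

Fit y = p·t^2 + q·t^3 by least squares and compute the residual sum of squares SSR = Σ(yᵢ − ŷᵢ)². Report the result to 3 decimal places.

Entries of AᵀA: Σt^2·t^2 = 4034, Σt^2·t^3 = 25850, Σt^3·t^3 = 169130.
Right-hand side: Σt^2·y = 17673, Σt^3·y = 116619.
Δ = 4034·169130 − 25850² = 14047920.
p = (17673·169130 − 25850·116619)/14047920 = -142037/78044; q = (4034·116619 − 25850·17673)/14047920 = 377611/390220.
Residuals: 24592/97555, 18279/97555, -48964/97555, 25488/97555; SSR = 40859/97555.

SSR = 0.419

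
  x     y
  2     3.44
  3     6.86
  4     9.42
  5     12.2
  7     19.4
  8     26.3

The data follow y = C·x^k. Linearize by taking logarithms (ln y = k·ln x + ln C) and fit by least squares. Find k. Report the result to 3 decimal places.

Linearized form: ln y = k·ln x + ln C. From the 6 transformed points,
Σln x = 8.8128, Σ(ln x)² = 14.3101, Σln y = 14.1403, Σln x·ln y = 22.6761.
Equations: 14.3101·k + 8.8128·ln C = 22.6761;  8.8128·k + 6·ln C = 14.1403.
Δ = 14.3101·6 − (8.8128)² = 8.1947; k = (22.6761·6 − 8.8128·14.1403)/8.1947 = 1.39611, ln C = (14.3101·14.1403 − 8.8128·22.6761)/8.1947 = 0.30610.

k = 1.396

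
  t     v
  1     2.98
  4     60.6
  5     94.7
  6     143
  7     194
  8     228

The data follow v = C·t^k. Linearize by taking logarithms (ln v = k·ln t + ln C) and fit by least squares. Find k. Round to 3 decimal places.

With ln vᵢ as the transformed response and ln tᵢ as the regressor:
AᵀA = [[15.8331, 8.8128]; [8.8128, 6]], rhs = [43.4469, 25.4070]ᵀ  (here Σln t = 8.8128, Σ(ln t)² = 15.8331, Σln v = 25.4070, Σln t·ln v = 43.4469).
Slope k = (n·Σln t·ln v − Σln t·Σln v)/(n·Σ(ln t)² − (Σln t)²) = (6·43.4469 − 8.8128·25.4070)/17.3327 = 2.12162; ln C = (Σln v − k·Σln t)/n = 1.11824.

k = 2.122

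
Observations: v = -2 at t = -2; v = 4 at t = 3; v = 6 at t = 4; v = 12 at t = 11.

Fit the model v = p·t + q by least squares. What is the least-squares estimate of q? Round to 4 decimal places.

Forming AᵀA = [[150, 16]; [16, 4]] and Aᵀv = [172, 20]ᵀ gives AᵀA·[p, q]ᵀ = Aᵀv.
Δ = 150·4 − 16² = 344.
p = (172·4 − 16·20)/344 = 46/43; q = (150·20 − 16·172)/344 = 31/43.

q = 0.7209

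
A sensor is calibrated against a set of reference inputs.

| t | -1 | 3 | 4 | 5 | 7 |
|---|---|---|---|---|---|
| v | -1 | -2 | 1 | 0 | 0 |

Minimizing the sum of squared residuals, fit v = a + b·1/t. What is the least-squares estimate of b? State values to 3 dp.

b = 0.449

With design matrix X, XᵀX = [[5, -31/420]; [-31/420, 217681/176400]] and Xᵀv = [-2, 7/12]ᵀ.
det = 5·(217681/176400) − (-31/420)² = 271861/44100.
a = ((-2)·(217681/176400) − (-31/420)·(7/12))/(271861/44100) = -427767/1087444; b = (5·(7/12) − (-31/420)·(-2))/(271861/44100) = 122115/271861.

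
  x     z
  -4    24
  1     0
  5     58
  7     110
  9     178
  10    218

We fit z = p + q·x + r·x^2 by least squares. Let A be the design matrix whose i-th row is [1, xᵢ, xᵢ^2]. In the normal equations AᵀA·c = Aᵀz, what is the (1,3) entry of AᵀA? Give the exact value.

Row 1 ↔ basis 1, column 3 ↔ basis x^2, so (AᵀA)_{1,3} = Σᵢ x^2 = (1)·(16) + (1)·(1) + (1)·(25) + (1)·(49) + (1)·(81) + (1)·(100) = 272.

272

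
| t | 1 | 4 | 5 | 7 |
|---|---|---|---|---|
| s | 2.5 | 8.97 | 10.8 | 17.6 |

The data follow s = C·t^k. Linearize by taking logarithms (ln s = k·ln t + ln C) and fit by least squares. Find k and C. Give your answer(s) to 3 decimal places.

k = 0.969, C = 2.439

Let Y = ln s. Fitting Y = k·ln t + ln C by least squares:
Σln t = 4.9416, Σ(ln t)² = 8.2987, Σln s = 8.3576, Σln t·ln s = 12.4518.
Normal system: [[8.2987, 4.9416]; [4.9416, 4]]·[k, ln C]ᵀ = [12.4518, 8.3576]ᵀ.
Δ = 8.2987·4 − (4.9416)² = 8.7748; k = (12.4518·4 − 4.9416·8.3576)/8.7748 = 0.96945, ln C = (8.2987·8.3576 − 4.9416·12.4518)/8.7748 = 0.89174, so C = exp(0.89174) = 2.43938.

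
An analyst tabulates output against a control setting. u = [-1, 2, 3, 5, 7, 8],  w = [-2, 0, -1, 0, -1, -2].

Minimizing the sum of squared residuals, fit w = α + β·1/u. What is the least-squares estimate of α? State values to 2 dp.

XᵀX·[α, β]ᵀ = Xᵀw reads: 6·α + (253/840)·β = -6;  (253/840)·α + (1014049/705600)·β = 107/84.
(Σ1 = 6, Σ1/u = 253/840, Σ1/u·1/u = 1014049/705600, Σw = -6, Σ1/u·w = 107/84.)
Determinant 6·(1014049/705600) − (253/840)² = 1204057/141120.
α = ((-6)·(1014049/705600) − (253/840)·(107/84))/(1204057/141120) = -6355004/6020285; β = (6·(107/84) − (253/840)·(-6))/(1204057/141120) = 1333584/1204057.

α = -1.06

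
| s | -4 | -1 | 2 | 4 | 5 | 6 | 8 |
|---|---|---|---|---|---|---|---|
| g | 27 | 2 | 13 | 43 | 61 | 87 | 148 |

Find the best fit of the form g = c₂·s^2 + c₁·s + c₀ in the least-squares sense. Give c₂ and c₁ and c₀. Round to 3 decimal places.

c₂ = 2.057, c₁ = 1.847, c₀ = 1.555

Normal-equation sums: Σs^2·s^2 = 6546, Σs^2·s = 860, Σs^2 = 162, Σs·s = 162, Σs = 20, Σ1 = 7.
Right-hand side: Σs^2·g = 15303, Σs·g = 2099, Σg = 381.
Normal equations: [[6546, 860, 162]; [860, 162, 20]; [162, 20, 7]]·[c₂, c₁, c₀]ᵀ = [15303, 2099, 381]ᵀ.
Row-reducing yields c₂ = 139387/67774, c₁ = 125163/67774, c₀ = 7530/4841.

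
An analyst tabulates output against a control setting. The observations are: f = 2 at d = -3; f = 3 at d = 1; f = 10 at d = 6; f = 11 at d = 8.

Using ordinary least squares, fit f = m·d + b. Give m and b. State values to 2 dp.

m = 0.91, b = 3.78

Forming AᵀA = [[110, 12]; [12, 4]] and Aᵀf = [145, 26]ᵀ gives AᵀA·[m, b]ᵀ = Aᵀf.
Determinant 110·4 − 12² = 296.
m = (145·4 − 12·26)/296 = 67/74; b = (110·26 − 12·145)/296 = 140/37.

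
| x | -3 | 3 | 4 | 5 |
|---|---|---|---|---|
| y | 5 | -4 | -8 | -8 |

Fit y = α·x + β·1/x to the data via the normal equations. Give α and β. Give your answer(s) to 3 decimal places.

α = -1.820, β = 2.090

From the data, Σx·x = 59, Σx·1/x = 4, Σ1/x·1/x = 1169/3600.
For Mᵀy: Σx·y = -99, Σ1/x·y = -33/5.
Δ = 59·(1169/3600) − 4² = 11371/3600.
α = ((-99)·(1169/3600) − 4·(-33/5))/(11371/3600) = -20691/11371; β = (59·(-33/5) − 4·(-99))/(11371/3600) = 23760/11371.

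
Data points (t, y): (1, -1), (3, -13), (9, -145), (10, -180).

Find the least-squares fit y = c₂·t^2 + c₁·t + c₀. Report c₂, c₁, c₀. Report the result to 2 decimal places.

Compute the Gram sums: Σt^2·t^2 = 16643, Σt^2·t = 1757, Σt^2 = 191, Σt·t = 191, Σt = 23, Σ1 = 4.
For Xᵀy: Σt^2·y = -29863, Σt·y = -3145, Σy = -339.
Row-reducing yields c₂ = -175/89, c₁ = 754/445, c₀ = -268/445.

c₂ = -1.97, c₁ = 1.69, c₀ = -0.60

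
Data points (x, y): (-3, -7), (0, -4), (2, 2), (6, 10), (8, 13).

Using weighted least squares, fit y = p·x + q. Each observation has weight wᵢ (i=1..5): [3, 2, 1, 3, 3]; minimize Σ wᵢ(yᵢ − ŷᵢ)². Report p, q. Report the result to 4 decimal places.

p = 1.9068, q = -2.0615

Compute the Gram sums: Σwᵢ·x·x = 331, Σwᵢ·x = 35, Σwᵢ·1 = 12.
Moment sums: Σwᵢ·x·y = 559, Σwᵢ·y = 42.
Normal equations: [[331, 35]; [35, 12]]·[p, q]ᵀ = [559, 42]ᵀ.
Eliminating q: 12·(row 1) − 35·(row 2) gives 2747·p = 12·559 − 35·42 = 5238, so p = 5238/2747.
Then q = (42 − 35·(5238/2747))/12 = -5663/2747.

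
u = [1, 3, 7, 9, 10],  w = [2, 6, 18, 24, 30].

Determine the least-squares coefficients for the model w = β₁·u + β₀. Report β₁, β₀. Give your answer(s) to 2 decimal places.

Sums needed: Σu·u = 240, Σu = 30, Σ1 = 5.
And Σu·w = 662, Σw = 80.
So AᵀA·[β₁, β₀]ᵀ = Aᵀw: [[240, 30]; [30, 5]]·[β₁, β₀]ᵀ = [662, 80]ᵀ.
Eliminating β₀: 5·(row 1) − 30·(row 2) gives 300·β₁ = 5·662 − 30·80 = 910, so β₁ = 91/30.
Then β₀ = (80 − 30·(91/30))/5 = -11/5.

β₁ = 3.03, β₀ = -2.20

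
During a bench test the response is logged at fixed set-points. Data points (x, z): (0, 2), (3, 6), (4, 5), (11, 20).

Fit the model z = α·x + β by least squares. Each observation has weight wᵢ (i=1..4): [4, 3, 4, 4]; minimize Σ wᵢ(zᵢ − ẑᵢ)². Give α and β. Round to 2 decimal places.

Sums needed: Σwᵢ·x·x = 575, Σwᵢ·x = 69, Σwᵢ·1 = 15.
Right-hand side: Σwᵢ·x·z = 1014, Σwᵢ·z = 126.
Normal equations: [[575, 69]; [69, 15]]·[α, β]ᵀ = [1014, 126]ᵀ.
Eliminating β: 15·(row 1) − 69·(row 2) gives 3864·α = 15·1014 − 69·126 = 6516, so α = 543/322.
Then β = (126 − 69·(543/322))/15 = 9/14.

α = 1.69, β = 0.64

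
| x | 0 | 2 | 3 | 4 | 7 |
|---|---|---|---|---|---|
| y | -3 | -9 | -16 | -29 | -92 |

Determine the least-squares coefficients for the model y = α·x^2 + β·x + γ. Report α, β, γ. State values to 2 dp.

α = -2.06, β = 1.73, γ = -3.27

The normal equations are: 2754·α + 442·β + 78·γ = -5152;  442·α + 78·β + 16·γ = -826;  78·α + 16·β + 5·γ = -149.
(Σx^2·x^2 = 2754, Σx^2·x = 442, Σx^2 = 78, Σx·x = 78, Σx = 16, Σ1 = 5, Σx^2·y = -5152, Σx·y = -826, Σy = -149.)
Row-reducing yields α = -5371/2612, β = 4525/2612, γ = -4265/1306.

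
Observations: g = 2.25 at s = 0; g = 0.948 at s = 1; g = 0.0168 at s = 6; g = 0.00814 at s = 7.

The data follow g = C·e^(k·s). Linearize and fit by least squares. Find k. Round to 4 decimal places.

With ln gᵢ as the transformed response and sᵢ as the regressor:
Σs = 14.0000, Σ(s)² = 86.0000, Σln g = -8.1398, Σs·ln g = -58.2484.
Normal system: [[86.0000, 14.0000]; [14.0000, 4]]·[k, ln C]ᵀ = [-58.2484, -8.1398]ᵀ.
Solving (det = 148.0000): k = -0.80430, ln C = 0.78009.

k = -0.8043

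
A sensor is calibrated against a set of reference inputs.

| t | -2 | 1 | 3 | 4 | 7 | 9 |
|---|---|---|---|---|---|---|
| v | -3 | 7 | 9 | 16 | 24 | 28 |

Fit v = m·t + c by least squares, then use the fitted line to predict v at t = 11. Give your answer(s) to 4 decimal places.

v̂ = 34.4832

Setting ∂/∂m … = 0 gives: 160·m + 22·c = 524;  22·m + 6·c = 81.
(Σt·t = 160, Σt = 22, Σ1 = 6, Σt·v = 524, Σv = 81.)
det = 160·6 − 22² = 476.
m = (524·6 − 22·81)/476 = 681/238; c = (160·81 − 22·524)/476 = 358/119.
At t = 11: v̂ = (681/238)·(11) + (358/119)·(1) = 8207/238.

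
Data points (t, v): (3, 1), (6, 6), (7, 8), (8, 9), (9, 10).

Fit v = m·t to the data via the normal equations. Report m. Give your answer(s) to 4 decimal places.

m = 1.0753

Compute the Gram sums: Σt·t = 239.
And Σt·v = 257.
Normal equations: [[239]]·[m]ᵀ = [257]ᵀ.
Hence m = 257 / 239 ≈ 1.07531.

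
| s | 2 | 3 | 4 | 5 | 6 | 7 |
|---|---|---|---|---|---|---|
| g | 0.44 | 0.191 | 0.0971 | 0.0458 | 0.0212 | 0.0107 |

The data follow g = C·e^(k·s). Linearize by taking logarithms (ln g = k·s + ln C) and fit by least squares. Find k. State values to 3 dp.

k = -0.741

Linearized form: ln g = k·s + ln C. From the 6 transformed points,
Σs = 27.0000, Σ(s)² = 139.0000, Σln g = -16.2832, Σs·ln g = -86.2389.
Equations: 139.0000·k + 27.0000·ln C = -86.2389;  27.0000·k + 6·ln C = -16.2832.
Solving (det = 105.0000): k = -0.74083, ln C = 0.61985.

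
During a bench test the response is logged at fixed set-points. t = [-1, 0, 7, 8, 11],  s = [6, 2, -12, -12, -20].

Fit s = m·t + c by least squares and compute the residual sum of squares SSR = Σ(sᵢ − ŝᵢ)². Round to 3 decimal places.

Forming XᵀX = [[235, 25]; [25, 5]] and Xᵀs = [-406, -36]ᵀ gives XᵀX·[m, c]ᵀ = Xᵀs.
Eliminating c: 5·(row 1) − 25·(row 2) gives 550·m = 5·(-406) − 25·(-36) = -1130, so m = -113/55.
Then c = ((-36) − 25·(-113/55))/5 = 169/55.
Residuals: 48/55, -59/55, -38/55, 15/11, -26/55; SSR = 246/55.

SSR = 4.473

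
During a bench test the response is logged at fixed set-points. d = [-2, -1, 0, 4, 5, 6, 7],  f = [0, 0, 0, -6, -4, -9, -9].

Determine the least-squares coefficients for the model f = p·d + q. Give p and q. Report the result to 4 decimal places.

Normal-equation sums: Σd·d = 131, Σd = 19, Σ1 = 7.
And Σd·f = -161, Σf = -28.
AᵀA·[p, q]ᵀ = Aᵀf becomes [[131, 19]; [19, 7]]·[p, q]ᵀ = [-161, -28]ᵀ.
Eliminating q: 7·(row 1) − 19·(row 2) gives 556·p = 7·(-161) − 19·(-28) = -595, so p = -595/556.
Then q = ((-28) − 19·(-595/556))/7 = -609/556.

p = -1.0701, q = -1.0953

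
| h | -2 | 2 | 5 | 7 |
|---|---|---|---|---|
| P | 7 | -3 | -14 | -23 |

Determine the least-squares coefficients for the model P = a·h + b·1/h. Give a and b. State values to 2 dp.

From the data, Σh·h = 82, Σh·1/h = 4, Σ1/h·1/h = 1373/2450.
Moment sums: Σh·P = -251, Σ1/h·P = -388/35.
Δ = 82·(1373/2450) − 4² = 36693/1225.
a = ((-251)·(1373/2450) − 4·(-388/35))/(36693/1225) = -78661/24462; b = (82·(-388/35) − 4·(-251))/(36693/1225) = 38780/12231.

a = -3.22, b = 3.17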